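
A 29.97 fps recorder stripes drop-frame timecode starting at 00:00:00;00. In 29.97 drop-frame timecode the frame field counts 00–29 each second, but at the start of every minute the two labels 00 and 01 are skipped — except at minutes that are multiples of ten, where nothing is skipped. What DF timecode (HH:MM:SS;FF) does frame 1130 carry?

00:00:37;20

Each 10-minute DF block holds 10 × 60 × 30 − 9 × 2 = 17982 frames. 1130 ÷ 17982 → 0 full blocks, remainder 1130.
Within the partial block the first minute is 1800 frames and each further minute 1798, so 0 further minute boundaries passed. Total skipped labels = 18 × 0 + 2 × 0 = 0.
Non-drop label index = 1130 + 0 = 1130; at 30 labels/s that is 00:00:37:20, i.e. DF 00:00:37;20.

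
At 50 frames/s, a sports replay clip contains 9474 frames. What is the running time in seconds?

Running time = 9474 / (50) = 189.48 s.

189.48 seconds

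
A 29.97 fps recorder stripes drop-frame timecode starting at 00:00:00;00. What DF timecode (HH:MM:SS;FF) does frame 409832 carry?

03:47:54;22

Each 10-minute DF block holds 10 × 60 × 30 − 9 × 2 = 17982 frames. 409832 ÷ 17982 → 22 full blocks, remainder 14228.
Within the partial block the first minute is 1800 frames and each further minute 1798, so 7 further minute boundaries passed. Total skipped labels = 18 × 22 + 2 × 7 = 410.
Non-drop label index = 409832 + 410 = 410242; at 30 labels/s that is 03:47:54:22, i.e. DF 03:47:54;22.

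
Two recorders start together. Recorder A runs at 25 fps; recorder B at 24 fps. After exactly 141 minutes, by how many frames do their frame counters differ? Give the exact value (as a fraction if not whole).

141 min = 8460 s.
A emits 25 × 8460 = 211500 frames; B emits 24 × 8460 = 203040.
Difference = 8460 frames; B is behind A.

8460 frames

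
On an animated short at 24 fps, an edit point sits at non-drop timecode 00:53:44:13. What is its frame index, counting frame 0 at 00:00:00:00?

77389

Total seconds to the label: (0 × 3600 + 53 × 60 + 44) = 3224.
Frame index = 3224 × 24 + 13 = 77389.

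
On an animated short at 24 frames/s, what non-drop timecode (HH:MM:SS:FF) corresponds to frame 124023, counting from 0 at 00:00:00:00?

124023 ÷ 24 = 5167 full seconds, remainder 15 frames.
5167 s = 1 h 26 min 7 s.
Timecode: 01:26:07:15.

01:26:07:15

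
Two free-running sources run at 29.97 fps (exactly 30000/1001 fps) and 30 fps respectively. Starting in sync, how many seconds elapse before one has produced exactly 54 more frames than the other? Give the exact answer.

1801.8 seconds

The gap grows by |30 − 30000/1001| = 30/1001 frames per second.
Time for a 54-frame gap: 54 ÷ (30/1001) = 1801.8 s.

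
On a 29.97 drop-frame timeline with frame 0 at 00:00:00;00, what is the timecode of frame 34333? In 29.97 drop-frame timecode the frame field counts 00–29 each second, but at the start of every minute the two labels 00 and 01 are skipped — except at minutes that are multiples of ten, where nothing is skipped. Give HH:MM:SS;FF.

00:19:05;19

Each 10-minute DF block holds 10 × 60 × 30 − 9 × 2 = 17982 frames. 34333 ÷ 17982 → 1 full block, remainder 16351.
Within the partial block the first minute is 1800 frames and each further minute 1798, so 9 further minute boundaries passed. Total skipped labels = 18 × 1 + 2 × 9 = 36.
Non-drop label index = 34333 + 36 = 34369; at 30 labels/s that is 00:19:05:19, i.e. DF 00:19:05;19.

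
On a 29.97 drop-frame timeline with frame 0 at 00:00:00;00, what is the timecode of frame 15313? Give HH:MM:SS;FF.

Each 10-minute DF block holds 10 × 60 × 30 − 9 × 2 = 17982 frames. 15313 ÷ 17982 → 0 full blocks, remainder 15313.
Within the partial block the first minute is 1800 frames and each further minute 1798, so 8 further minute boundaries passed. Total skipped labels = 18 × 0 + 2 × 8 = 16.
Non-drop label index = 15313 + 16 = 15329; at 30 labels/s that is 00:08:30:29, i.e. DF 00:08:30;29.

00:08:30;29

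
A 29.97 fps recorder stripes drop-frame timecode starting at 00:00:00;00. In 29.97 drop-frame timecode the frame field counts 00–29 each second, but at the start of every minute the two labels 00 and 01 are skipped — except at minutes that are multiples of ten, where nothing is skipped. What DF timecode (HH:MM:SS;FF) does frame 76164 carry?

00:42:21;10

Each 10-minute DF block holds 10 × 60 × 30 − 9 × 2 = 17982 frames. 76164 ÷ 17982 → 4 full blocks, remainder 4236.
Within the partial block the first minute is 1800 frames and each further minute 1798, so 2 further minute boundaries passed. Total skipped labels = 18 × 4 + 2 × 2 = 76.
Non-drop label index = 76164 + 76 = 76240; at 30 labels/s that is 00:42:21:10, i.e. DF 00:42:21;10.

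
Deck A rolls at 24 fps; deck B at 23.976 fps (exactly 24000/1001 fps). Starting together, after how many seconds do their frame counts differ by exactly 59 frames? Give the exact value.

59059/24 seconds

The gap grows by |24000/1001 − 24| = 24/1001 frames per second.
Time for a 59-frame gap: 59 ÷ (24/1001) = 59059/24 s.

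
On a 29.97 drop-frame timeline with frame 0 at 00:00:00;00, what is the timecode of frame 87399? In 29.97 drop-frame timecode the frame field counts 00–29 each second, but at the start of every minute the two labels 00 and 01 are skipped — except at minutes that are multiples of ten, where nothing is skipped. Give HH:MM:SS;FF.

00:48:36;07

Each 10-minute DF block holds 10 × 60 × 30 − 9 × 2 = 17982 frames. 87399 ÷ 17982 → 4 full blocks, remainder 15471.
Within the partial block the first minute is 1800 frames and each further minute 1798, so 8 further minute boundaries passed. Total skipped labels = 18 × 4 + 2 × 8 = 88.
Non-drop label index = 87399 + 88 = 87487; at 30 labels/s that is 00:48:36:07, i.e. DF 00:48:36;07.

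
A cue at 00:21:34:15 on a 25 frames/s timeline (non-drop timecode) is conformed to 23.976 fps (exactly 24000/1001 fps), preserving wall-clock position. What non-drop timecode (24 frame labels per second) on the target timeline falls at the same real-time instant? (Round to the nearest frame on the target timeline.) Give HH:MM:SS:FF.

00:21:33:07

Source frame index: (0×3600 + 21×60 + 34) × 25 + 15 = 32365.
Real time: 32365 / (25) = 6473/5 s.
Target frame: (6473/5) × (24000/1001) = 31070400/1001 ≈ 31039.361 → 31039.
At 24 labels/s: frame 31039 → 00:21:33:07.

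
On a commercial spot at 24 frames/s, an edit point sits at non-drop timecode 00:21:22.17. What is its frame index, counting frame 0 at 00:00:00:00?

frame 30785

Total seconds to the label: (0 × 3600 + 21 × 60 + 22) = 1282.
Frame index = 1282 × 24 + 17 = 30785.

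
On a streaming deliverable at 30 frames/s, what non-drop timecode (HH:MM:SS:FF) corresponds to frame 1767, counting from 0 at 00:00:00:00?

00:00:58:27

1767 ÷ 30 = 58 full seconds, remainder 27 frames.
58 s = 0 h 0 min 58 s.
Timecode: 00:00:58:27.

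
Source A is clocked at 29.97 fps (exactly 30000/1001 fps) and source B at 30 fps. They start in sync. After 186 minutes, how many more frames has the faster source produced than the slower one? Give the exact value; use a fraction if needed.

186 min = 11160 s.
A emits 30000/1001 × 11160 = 334800000/1001 frames; B emits 30 × 11160 = 334800.
Difference = 334800/1001 frames (≈ 334.4655); B is ahead of A.

334800/1001 frames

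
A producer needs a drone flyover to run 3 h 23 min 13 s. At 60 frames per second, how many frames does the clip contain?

3 h 23 min 13 s = 12193 s.
Frames = 12193 × 60 = 731580.

731580 frames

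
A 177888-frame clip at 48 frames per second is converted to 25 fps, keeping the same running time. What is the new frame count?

92650 frames

Target frames = source frames × (target rate / source rate) = 177888 × (25)/(48) = 177888 × 25/48 = 92650.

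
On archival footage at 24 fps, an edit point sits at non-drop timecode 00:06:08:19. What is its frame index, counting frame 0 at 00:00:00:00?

8851

Total seconds to the label: (0 × 3600 + 6 × 60 + 8) = 368.
Frame index = 368 × 24 + 19 = 8851.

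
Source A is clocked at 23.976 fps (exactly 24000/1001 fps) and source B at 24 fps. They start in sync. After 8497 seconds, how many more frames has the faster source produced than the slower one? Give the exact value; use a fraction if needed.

203928/1001 frames

A emits 24000/1001 × 8497 = 203928000/1001 frames; B emits 24 × 8497 = 203928.
Difference = 203928/1001 frames (≈ 203.7243); B is ahead of A.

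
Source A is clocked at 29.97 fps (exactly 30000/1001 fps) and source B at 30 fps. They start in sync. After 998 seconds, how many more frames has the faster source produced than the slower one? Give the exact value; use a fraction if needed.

29940/1001 frames

A emits 30000/1001 × 998 = 29940000/1001 frames; B emits 30 × 998 = 29940.
Difference = 29940/1001 frames (≈ 29.9101); B is ahead of A.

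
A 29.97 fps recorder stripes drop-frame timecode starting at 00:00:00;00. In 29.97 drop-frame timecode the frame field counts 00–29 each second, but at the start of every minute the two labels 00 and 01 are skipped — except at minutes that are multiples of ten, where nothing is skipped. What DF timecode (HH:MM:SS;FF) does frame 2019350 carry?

18:42:59;00

Ten DF minutes hold 17982 frames, so frame 2019350 lies in block 112 (frames 2013984–2031965) with 5366 frames into that block.
The block's first minute is 1800 frames and the rest 1798 each; 5366 frames reaches minute 2, so 112 × 18 + 2 × 2 = 2020 labels have been skipped so far.
Adding those back, label number 2019350 + 2020 = 2021370 at 30 labels/s is 67379 s + 0 f = 18 h 42 min 59 s frame 0, i.e. 18:42:59;00.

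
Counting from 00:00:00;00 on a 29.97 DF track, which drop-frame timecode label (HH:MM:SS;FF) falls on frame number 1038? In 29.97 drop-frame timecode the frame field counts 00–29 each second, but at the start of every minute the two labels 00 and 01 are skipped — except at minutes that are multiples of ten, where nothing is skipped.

00:00:34;18

Each 10-minute DF block holds 10 × 60 × 30 − 9 × 2 = 17982 frames. 1038 ÷ 17982 → 0 full blocks, remainder 1038.
Within the partial block the first minute is 1800 frames and each further minute 1798, so 0 further minute boundaries passed. Total skipped labels = 18 × 0 + 2 × 0 = 0.
Non-drop label index = 1038 + 0 = 1038; at 30 labels/s that is 00:00:34:18, i.e. DF 00:00:34;18.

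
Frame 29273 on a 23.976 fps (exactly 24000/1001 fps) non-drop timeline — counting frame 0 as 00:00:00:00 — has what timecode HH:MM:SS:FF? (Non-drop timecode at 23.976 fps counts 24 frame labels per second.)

29273 ÷ 24 = 1219 full seconds, remainder 17 frames.
1219 s = 0 h 20 min 19 s.
Timecode: 00:20:19:17.

00:20:19:17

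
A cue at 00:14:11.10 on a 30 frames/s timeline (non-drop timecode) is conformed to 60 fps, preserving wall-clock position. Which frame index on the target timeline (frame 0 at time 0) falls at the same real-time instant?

frame 51080

Source frame index: (0×3600 + 14×60 + 11) × 30 + 10 = 25540.
Real time: 25540 / (30) = 2554/3 s.
Target frame: (2554/3) × (60) = 51080.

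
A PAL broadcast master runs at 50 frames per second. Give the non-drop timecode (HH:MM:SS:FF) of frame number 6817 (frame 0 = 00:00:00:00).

00:02:16:17

6817 ÷ 50 = 136 full seconds, remainder 17 frames.
136 s = 0 h 2 min 16 s.
Timecode: 00:02:16:17.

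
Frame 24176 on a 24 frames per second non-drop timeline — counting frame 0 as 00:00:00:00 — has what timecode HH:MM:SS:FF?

24176 ÷ 24 = 1007 full seconds, remainder 8 frames.
1007 s = 0 h 16 min 47 s.
Timecode: 00:16:47:08.

00:16:47:08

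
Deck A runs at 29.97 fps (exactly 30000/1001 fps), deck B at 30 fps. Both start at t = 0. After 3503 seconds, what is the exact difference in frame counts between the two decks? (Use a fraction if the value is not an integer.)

105090/1001 frames

A emits 30000/1001 × 3503 = 105090000/1001 frames; B emits 30 × 3503 = 105090.
Difference = 105090/1001 frames (≈ 104.9850); B is ahead of A.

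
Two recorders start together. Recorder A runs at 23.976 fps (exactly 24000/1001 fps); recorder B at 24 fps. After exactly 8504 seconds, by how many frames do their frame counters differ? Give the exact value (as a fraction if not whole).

204096/1001 frames

A emits 24000/1001 × 8504 = 204096000/1001 frames; B emits 24 × 8504 = 204096.
Difference = 204096/1001 frames (≈ 203.8921); B is ahead of A.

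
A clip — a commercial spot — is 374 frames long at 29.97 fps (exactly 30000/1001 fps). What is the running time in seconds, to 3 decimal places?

12.479 seconds

Running time = 374 × 1001/30000 = 187187/15000 s ≈ 12.479 s.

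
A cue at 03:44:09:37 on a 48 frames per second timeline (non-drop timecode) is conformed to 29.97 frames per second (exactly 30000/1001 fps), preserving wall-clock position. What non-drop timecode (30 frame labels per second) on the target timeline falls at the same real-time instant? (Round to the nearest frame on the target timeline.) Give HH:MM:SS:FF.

03:43:56:10

Source frame index: (3×3600 + 44×60 + 9) × 48 + 37 = 645589.
Real time: 645589 / (48) = 645589/48 s.
Target frame: (645589/48) × (30000/1001) = 57641875/143 ≈ 403090.035 → 403090.
At 30 labels/s: frame 403090 → 03:43:56:10.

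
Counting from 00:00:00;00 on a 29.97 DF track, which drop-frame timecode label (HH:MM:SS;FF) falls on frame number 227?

Ten DF minutes hold 17982 frames, so frame 227 lies in block 0 (frames 0–17981) with 227 frames into that block.
The block's first minute is 1800 frames and the rest 1798 each; 227 frames reaches minute 0, so 0 × 18 + 0 × 2 = 0 labels have been skipped so far.
Adding those back, label number 227 + 0 = 227 at 30 labels/s is 7 s + 17 f = 0 h 0 min 7 s frame 17, i.e. 00:00:07;17.

00:00:07;17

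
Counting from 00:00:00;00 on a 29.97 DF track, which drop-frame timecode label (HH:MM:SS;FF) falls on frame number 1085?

00:00:36;05

Ten DF minutes hold 17982 frames, so frame 1085 lies in block 0 (frames 0–17981) with 1085 frames into that block.
The block's first minute is 1800 frames and the rest 1798 each; 1085 frames reaches minute 0, so 0 × 18 + 0 × 2 = 0 labels have been skipped so far.
Adding those back, label number 1085 + 0 = 1085 at 30 labels/s is 36 s + 5 f = 0 h 0 min 36 s frame 5, i.e. 00:00:36;05.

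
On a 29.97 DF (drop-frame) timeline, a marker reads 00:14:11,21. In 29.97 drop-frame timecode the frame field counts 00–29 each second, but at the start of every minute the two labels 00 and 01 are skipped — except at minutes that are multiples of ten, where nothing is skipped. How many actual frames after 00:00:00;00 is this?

25525

As if non-drop at 30 labels/s: (0 × 3600 + 14 × 60 + 11) × 30 + 21 = 25551.
Minute boundaries passed: 14; those not divisible by 10: 14 − 1 = 13; dropped labels = 2 × 13 = 26.
Actual frame index = 25551 − 26 = 25525.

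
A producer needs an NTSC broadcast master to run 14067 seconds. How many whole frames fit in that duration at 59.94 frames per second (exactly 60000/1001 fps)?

Frames = 14067 × 60000/1001 = 844020000/1001 ≈ 843176.8232.
Complete frames: 843176.

843176 frames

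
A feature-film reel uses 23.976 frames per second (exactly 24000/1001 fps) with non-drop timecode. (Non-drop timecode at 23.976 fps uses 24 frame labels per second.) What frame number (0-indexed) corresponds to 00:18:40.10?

Total seconds to the label: (0 × 3600 + 18 × 60 + 40) = 1120.
Frame index = 1120 × 24 + 10 = 26890.

frame 26890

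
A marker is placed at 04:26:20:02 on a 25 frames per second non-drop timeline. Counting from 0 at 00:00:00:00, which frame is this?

Total seconds to the label: (4 × 3600 + 26 × 60 + 20) = 15980.
Frame index = 15980 × 25 + 2 = 399502.

399502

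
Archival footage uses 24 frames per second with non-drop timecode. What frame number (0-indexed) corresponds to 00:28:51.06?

Total seconds to the label: (0 × 3600 + 28 × 60 + 51) = 1731.
Frame index = 1731 × 24 + 6 = 41550.

frame 41550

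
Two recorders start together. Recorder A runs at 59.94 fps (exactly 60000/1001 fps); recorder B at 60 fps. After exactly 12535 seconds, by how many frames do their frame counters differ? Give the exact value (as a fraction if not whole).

A emits 60000/1001 × 12535 = 752100000/1001 frames; B emits 60 × 12535 = 752100.
Difference = 752100/1001 frames (≈ 751.3487); B is ahead of A.

752100/1001 frames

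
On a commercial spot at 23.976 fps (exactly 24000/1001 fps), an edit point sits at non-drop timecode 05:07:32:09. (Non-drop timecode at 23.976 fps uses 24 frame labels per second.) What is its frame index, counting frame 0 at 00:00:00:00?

Total seconds to the label: (5 × 3600 + 7 × 60 + 32) = 18452.
Frame index = 18452 × 24 + 9 = 442857.

442857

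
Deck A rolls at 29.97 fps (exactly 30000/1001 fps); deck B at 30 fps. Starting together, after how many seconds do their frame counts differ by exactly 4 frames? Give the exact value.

2002/15 seconds

The gap grows by |30 − 30000/1001| = 30/1001 frames per second.
Time for a 4-frame gap: 4 ÷ (30/1001) = 2002/15 s.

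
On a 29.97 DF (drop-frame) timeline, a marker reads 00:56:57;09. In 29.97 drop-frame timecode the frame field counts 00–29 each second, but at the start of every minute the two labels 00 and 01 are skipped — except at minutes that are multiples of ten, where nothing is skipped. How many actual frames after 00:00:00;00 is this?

102417

As if non-drop at 30 labels/s: (0 × 3600 + 56 × 60 + 57) × 30 + 9 = 102519.
Minute boundaries passed: 56; those not divisible by 10: 56 − 5 = 51; dropped labels = 2 × 51 = 102.
Actual frame index = 102519 − 102 = 102417.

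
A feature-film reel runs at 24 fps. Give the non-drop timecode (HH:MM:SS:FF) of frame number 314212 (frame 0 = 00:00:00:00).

03:38:12:04

314212 ÷ 24 = 13092 full seconds, remainder 4 frames.
13092 s = 3 h 38 min 12 s.
Timecode: 03:38:12:04.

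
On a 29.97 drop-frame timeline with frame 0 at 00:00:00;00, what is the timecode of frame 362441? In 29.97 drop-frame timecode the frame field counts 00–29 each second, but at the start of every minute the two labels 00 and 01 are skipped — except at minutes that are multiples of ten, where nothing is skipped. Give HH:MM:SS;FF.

Ten DF minutes hold 17982 frames, so frame 362441 lies in block 20 (frames 359640–377621) with 2801 frames into that block.
The block's first minute is 1800 frames and the rest 1798 each; 2801 frames reaches minute 1, so 20 × 18 + 1 × 2 = 362 labels have been skipped so far.
Adding those back, label number 362441 + 362 = 362803 at 30 labels/s is 12093 s + 13 f = 3 h 21 min 33 s frame 13, i.e. 03:21:33;13.

03:21:33;13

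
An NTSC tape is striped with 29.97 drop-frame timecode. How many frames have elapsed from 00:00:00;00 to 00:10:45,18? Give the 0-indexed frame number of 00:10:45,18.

19350

Complete 10-minute blocks: 1, each 17982 frames → 17982.
Remaining 0 whole minutes in the current block: 0 frames.
Within the current minute: 45 × 30 + 18 = 1368. Total = 17982 + 0 + 1368 = 19350.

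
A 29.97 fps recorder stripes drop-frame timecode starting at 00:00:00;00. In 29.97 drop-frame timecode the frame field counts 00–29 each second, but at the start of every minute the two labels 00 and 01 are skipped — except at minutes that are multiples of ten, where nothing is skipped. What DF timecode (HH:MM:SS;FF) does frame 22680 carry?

00:12:36;22

Ten DF minutes hold 17982 frames, so frame 22680 lies in block 1 (frames 17982–35963) with 4698 frames into that block.
The block's first minute is 1800 frames and the rest 1798 each; 4698 frames reaches minute 2, so 1 × 18 + 2 × 2 = 22 labels have been skipped so far.
Adding those back, label number 22680 + 22 = 22702 at 30 labels/s is 756 s + 22 f = 0 h 12 min 36 s frame 22, i.e. 00:12:36;22.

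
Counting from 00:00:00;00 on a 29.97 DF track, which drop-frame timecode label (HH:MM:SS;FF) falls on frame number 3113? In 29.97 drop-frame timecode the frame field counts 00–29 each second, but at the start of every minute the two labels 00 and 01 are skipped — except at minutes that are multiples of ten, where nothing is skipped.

Ten DF minutes hold 17982 frames, so frame 3113 lies in block 0 (frames 0–17981) with 3113 frames into that block.
The block's first minute is 1800 frames and the rest 1798 each; 3113 frames reaches minute 1, so 0 × 18 + 1 × 2 = 2 labels have been skipped so far.
Adding those back, label number 3113 + 2 = 3115 at 30 labels/s is 103 s + 25 f = 0 h 1 min 43 s frame 25, i.e. 00:01:43;25.

00:01:43;25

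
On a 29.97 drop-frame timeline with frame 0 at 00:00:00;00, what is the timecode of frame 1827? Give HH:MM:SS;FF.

Ten DF minutes hold 17982 frames, so frame 1827 lies in block 0 (frames 0–17981) with 1827 frames into that block.
The block's first minute is 1800 frames and the rest 1798 each; 1827 frames reaches minute 1, so 0 × 18 + 1 × 2 = 2 labels have been skipped so far.
Adding those back, label number 1827 + 2 = 1829 at 30 labels/s is 60 s + 29 f = 0 h 1 min 0 s frame 29, i.e. 00:01:00;29.

00:01:00;29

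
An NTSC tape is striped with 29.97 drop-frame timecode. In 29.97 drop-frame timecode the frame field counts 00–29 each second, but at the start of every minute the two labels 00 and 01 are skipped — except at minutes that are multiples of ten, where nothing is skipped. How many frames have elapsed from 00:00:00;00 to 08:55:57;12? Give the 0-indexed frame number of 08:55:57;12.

963758

Complete 10-minute blocks: 53, each 17982 frames → 953046.
Remaining 5 whole minutes in the current block: 1800 + 4 × 1798 = 8992 frames.
Within the current minute: 57 × 30 + 12 − 2 = 1720 (labels ;00/;01 skipped at this minute). Total = 953046 + 8992 + 1720 = 963758.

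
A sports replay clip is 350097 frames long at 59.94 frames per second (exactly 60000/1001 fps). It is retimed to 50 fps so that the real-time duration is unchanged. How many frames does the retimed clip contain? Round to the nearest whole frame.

Frames at target rate = 350097 × (50) / (60000/1001) = 116815699/400 ≈ 292039.247.
Nearest whole frame: 292039.

292039 frames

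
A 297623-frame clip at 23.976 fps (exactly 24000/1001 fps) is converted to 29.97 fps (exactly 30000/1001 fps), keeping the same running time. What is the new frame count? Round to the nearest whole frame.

Frames at target rate = 297623 × (30000/1001) / (24000/1001) = 1488115/4 ≈ 372028.750.
Nearest whole frame: 372029.

372029 frames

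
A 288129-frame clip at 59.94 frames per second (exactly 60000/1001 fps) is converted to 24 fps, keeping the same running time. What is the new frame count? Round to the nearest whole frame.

Frames at target rate = 288129 × (24) / (60000/1001) = 288417129/2500 ≈ 115366.852.
Nearest whole frame: 115367.

115367 frames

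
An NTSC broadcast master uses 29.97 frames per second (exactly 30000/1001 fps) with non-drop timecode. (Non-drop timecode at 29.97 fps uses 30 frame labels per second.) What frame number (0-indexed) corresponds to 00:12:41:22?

22852

Total seconds to the label: (0 × 3600 + 12 × 60 + 41) = 761.
Frame index = 761 × 30 + 22 = 22852.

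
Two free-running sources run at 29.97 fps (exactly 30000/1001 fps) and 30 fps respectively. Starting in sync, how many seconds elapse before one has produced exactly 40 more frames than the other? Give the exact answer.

The gap grows by |30 − 30000/1001| = 30/1001 frames per second.
Time for a 40-frame gap: 40 ÷ (30/1001) = 4004/3 s.

4004/3 seconds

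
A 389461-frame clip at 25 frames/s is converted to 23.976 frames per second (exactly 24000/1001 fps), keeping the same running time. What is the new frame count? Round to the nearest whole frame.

373509 frames

Frames at target rate = 389461 × (24000/1001) / (25) = 373882560/1001 ≈ 373509.051.
Nearest whole frame: 373509.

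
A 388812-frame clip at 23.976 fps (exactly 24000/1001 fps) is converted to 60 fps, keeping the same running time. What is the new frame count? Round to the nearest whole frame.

Frames at target rate = 388812 × (60) / (24000/1001) = 97300203/100 ≈ 973002.030.
Nearest whole frame: 973002.

973002 frames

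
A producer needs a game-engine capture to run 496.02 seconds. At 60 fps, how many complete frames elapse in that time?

29761 frames

Frames = 496.02 × 60 = 148806/5 ≈ 29761.2000.
Complete frames: 29761.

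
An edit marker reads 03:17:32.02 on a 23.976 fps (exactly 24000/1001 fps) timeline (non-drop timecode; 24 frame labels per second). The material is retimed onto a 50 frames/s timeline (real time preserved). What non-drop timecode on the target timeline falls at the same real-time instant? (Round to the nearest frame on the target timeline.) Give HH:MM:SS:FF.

Source frame index: (3×3600 + 17×60 + 32) × 24 + 2 = 284450.
Real time: 284450 / (24000/1001) = 5694689/480 s.
Target frame: (5694689/480) × (50) = 28473445/48 ≈ 593196.771 → 593197.
At 50 labels/s: frame 593197 → 03:17:43:47.

03:17:43:47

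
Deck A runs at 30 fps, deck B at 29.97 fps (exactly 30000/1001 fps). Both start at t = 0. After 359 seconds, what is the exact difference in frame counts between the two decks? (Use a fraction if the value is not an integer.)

A emits 30 × 359 = 10770 frames; B emits 30000/1001 × 359 = 10770000/1001.
Difference = 10770/1001 frames (≈ 10.7592); B is behind A.

10770/1001 frames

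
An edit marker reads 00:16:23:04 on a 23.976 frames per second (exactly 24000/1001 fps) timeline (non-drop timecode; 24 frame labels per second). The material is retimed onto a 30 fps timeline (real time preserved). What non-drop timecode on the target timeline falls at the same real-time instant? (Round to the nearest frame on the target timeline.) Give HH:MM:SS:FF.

00:16:24:04

Source frame index: (0×3600 + 16×60 + 23) × 24 + 4 = 23596.
Real time: 23596 / (24000/1001) = 5904899/6000 s.
Target frame: (5904899/6000) × (30) = 5904899/200 ≈ 29524.495 → 29524.
At 30 labels/s: frame 29524 → 00:16:24:04.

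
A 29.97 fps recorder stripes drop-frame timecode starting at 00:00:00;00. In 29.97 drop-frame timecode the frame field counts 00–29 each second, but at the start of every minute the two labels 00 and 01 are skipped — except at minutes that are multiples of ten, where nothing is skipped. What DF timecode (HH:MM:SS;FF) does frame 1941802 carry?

Ten DF minutes hold 17982 frames, so frame 1941802 lies in block 107 (frames 1924074–1942055) with 17728 frames into that block.
The block's first minute is 1800 frames and the rest 1798 each; 17728 frames reaches minute 9, so 107 × 18 + 9 × 2 = 1944 labels have been skipped so far.
Adding those back, label number 1941802 + 1944 = 1943746 at 30 labels/s is 64791 s + 16 f = 17 h 59 min 51 s frame 16, i.e. 17:59:51;16.

17:59:51;16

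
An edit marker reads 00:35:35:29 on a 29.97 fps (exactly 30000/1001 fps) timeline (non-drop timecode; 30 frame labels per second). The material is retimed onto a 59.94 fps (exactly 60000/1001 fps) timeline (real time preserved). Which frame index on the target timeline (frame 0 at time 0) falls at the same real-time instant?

Source frame index: (0×3600 + 35×60 + 35) × 30 + 29 = 64079.
Real time: 64079 / (30000/1001) = 64143079/30000 s.
Target frame: (64143079/30000) × (60000/1001) = 128158.

frame 128158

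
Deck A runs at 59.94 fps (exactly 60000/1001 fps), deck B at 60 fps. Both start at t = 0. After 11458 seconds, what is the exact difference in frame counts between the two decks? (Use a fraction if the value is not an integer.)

687480/1001 frames

A emits 60000/1001 × 11458 = 687480000/1001 frames; B emits 60 × 11458 = 687480.
Difference = 687480/1001 frames (≈ 686.7932); B is ahead of A.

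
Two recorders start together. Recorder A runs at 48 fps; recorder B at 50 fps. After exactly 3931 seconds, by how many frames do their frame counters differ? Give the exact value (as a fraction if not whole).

7862 frames

A emits 48 × 3931 = 188688 frames; B emits 50 × 3931 = 196550.
Difference = 7862 frames; B is ahead of A.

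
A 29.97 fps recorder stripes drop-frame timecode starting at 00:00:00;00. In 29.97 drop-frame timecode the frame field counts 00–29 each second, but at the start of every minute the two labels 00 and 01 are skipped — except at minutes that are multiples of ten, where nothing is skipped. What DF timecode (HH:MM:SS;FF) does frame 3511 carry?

00:01:57;03

Each 10-minute DF block holds 10 × 60 × 30 − 9 × 2 = 17982 frames. 3511 ÷ 17982 → 0 full blocks, remainder 3511.
Within the partial block the first minute is 1800 frames and each further minute 1798, so 1 further minute boundary passed. Total skipped labels = 18 × 0 + 2 × 1 = 2.
Non-drop label index = 3511 + 2 = 3513; at 30 labels/s that is 00:01:57:03, i.e. DF 00:01:57;03.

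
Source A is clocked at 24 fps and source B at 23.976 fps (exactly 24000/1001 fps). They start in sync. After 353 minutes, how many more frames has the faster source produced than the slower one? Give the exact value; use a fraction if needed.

508320/1001 frames

353 min = 21180 s.
A emits 24 × 21180 = 508320 frames; B emits 24000/1001 × 21180 = 508320000/1001.
Difference = 508320/1001 frames (≈ 507.8122); B is behind A.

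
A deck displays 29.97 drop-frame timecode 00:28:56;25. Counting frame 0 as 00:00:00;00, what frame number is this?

52053

As if non-drop at 30 labels/s: (0 × 3600 + 28 × 60 + 56) × 30 + 25 = 52105.
Minute boundaries passed: 28; those not divisible by 10: 28 − 2 = 26; dropped labels = 2 × 26 = 52.
Actual frame index = 52105 − 52 = 52053.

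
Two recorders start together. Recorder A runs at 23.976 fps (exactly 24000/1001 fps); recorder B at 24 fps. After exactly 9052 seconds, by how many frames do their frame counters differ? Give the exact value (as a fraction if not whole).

A emits 24000/1001 × 9052 = 217248000/1001 frames; B emits 24 × 9052 = 217248.
Difference = 217248/1001 frames (≈ 217.0310); B is ahead of A.

217248/1001 frames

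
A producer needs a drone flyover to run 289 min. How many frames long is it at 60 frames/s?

289 min = 17340 s.
Frames = 17340 × 60 = 1040400.

1040400 frames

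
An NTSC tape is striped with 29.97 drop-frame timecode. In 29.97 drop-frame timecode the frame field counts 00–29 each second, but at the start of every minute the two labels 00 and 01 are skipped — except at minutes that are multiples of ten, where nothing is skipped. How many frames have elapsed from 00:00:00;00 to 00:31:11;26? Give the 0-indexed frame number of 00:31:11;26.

Complete 10-minute blocks: 3, each 17982 frames → 53946.
Remaining 1 whole minute in the current block: 1800 + 0 × 1798 = 1800 frames.
Within the current minute: 11 × 30 + 26 − 2 = 354 (labels ;00/;01 skipped at this minute). Total = 53946 + 1800 + 354 = 56100.

56100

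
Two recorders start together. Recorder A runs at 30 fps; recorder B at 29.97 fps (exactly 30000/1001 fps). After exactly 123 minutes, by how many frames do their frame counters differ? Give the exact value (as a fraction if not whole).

221400/1001 frames

123 min = 7380 s.
A emits 30 × 7380 = 221400 frames; B emits 30000/1001 × 7380 = 221400000/1001.
Difference = 221400/1001 frames (≈ 221.1788); B is behind A.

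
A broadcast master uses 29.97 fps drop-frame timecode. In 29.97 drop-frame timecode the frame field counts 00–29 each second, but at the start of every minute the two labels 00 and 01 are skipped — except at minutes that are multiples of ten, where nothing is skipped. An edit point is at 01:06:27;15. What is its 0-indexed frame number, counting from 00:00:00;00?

119505

Complete 10-minute blocks: 6, each 17982 frames → 107892.
Remaining 6 whole minutes in the current block: 1800 + 5 × 1798 = 10790 frames.
Within the current minute: 27 × 30 + 15 − 2 = 823 (labels ;00/;01 skipped at this minute). Total = 107892 + 10790 + 823 = 119505.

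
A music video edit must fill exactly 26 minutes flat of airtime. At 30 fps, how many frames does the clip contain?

26 min = 1560 s.
Frames = 1560 × 30 = 46800.

46800 frames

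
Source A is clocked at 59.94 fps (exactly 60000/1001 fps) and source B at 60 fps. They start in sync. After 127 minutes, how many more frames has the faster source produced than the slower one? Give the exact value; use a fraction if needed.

127 min = 7620 s.
A emits 60000/1001 × 7620 = 457200000/1001 frames; B emits 60 × 7620 = 457200.
Difference = 457200/1001 frames (≈ 456.7433); B is ahead of A.

457200/1001 frames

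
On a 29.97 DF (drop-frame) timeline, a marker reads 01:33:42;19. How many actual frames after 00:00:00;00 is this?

168511

Complete 10-minute blocks: 9, each 17982 frames → 161838.
Remaining 3 whole minutes in the current block: 1800 + 2 × 1798 = 5396 frames.
Within the current minute: 42 × 30 + 19 − 2 = 1277 (labels ;00/;01 skipped at this minute). Total = 161838 + 5396 + 1277 = 168511.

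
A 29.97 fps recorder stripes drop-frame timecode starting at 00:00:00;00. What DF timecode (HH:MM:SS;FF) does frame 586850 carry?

Ten DF minutes hold 17982 frames, so frame 586850 lies in block 32 (frames 575424–593405) with 11426 frames into that block.
The block's first minute is 1800 frames and the rest 1798 each; 11426 frames reaches minute 6, so 32 × 18 + 6 × 2 = 588 labels have been skipped so far.
Adding those back, label number 586850 + 588 = 587438 at 30 labels/s is 19581 s + 8 f = 5 h 26 min 21 s frame 8, i.e. 05:26:21;08.

05:26:21;08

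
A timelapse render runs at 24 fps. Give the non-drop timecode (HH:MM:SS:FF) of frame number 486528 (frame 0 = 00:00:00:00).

05:37:52:00

486528 ÷ 24 = 20272 full seconds, remainder 0 frames.
20272 s = 5 h 37 min 52 s.
Timecode: 05:37:52:00.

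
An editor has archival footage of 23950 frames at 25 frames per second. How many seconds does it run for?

Running time = 23950 / (25) = 958 s.

958 seconds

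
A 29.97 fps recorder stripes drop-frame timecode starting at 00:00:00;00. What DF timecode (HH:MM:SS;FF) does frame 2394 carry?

Each 10-minute DF block holds 10 × 60 × 30 − 9 × 2 = 17982 frames. 2394 ÷ 17982 → 0 full blocks, remainder 2394.
Within the partial block the first minute is 1800 frames and each further minute 1798, so 1 further minute boundary passed. Total skipped labels = 18 × 0 + 2 × 1 = 2.
Non-drop label index = 2394 + 2 = 2396; at 30 labels/s that is 00:01:19:26, i.e. DF 00:01:19;26.

00:01:19;26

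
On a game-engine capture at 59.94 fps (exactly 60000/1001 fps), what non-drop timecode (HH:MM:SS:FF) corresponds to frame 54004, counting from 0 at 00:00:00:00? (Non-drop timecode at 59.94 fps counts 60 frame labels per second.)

00:15:00:04

54004 ÷ 60 = 900 full seconds, remainder 4 frames.
900 s = 0 h 15 min 0 s.
Timecode: 00:15:00:04.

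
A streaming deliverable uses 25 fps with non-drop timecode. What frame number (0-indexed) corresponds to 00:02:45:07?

frame 4132

Total seconds to the label: (0 × 3600 + 2 × 60 + 45) = 165.
Frame index = 165 × 25 + 7 = 4132.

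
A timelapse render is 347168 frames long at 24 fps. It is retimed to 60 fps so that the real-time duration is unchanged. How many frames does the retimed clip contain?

867920 frames

Target frames = source frames × (target rate / source rate) = 347168 × (60)/(24) = 347168 × 5/2 = 867920.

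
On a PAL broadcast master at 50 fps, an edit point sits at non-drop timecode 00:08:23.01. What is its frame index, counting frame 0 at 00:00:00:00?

Total seconds to the label: (0 × 3600 + 8 × 60 + 23) = 503.
Frame index = 503 × 50 + 1 = 25151.

frame 25151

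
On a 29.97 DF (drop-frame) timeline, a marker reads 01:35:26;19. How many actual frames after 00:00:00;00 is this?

171627

As if non-drop at 30 labels/s: (1 × 3600 + 35 × 60 + 26) × 30 + 19 = 171799.
Minute boundaries passed: 95; those not divisible by 10: 95 − 9 = 86; dropped labels = 2 × 86 = 172.
Actual frame index = 171799 − 172 = 171627.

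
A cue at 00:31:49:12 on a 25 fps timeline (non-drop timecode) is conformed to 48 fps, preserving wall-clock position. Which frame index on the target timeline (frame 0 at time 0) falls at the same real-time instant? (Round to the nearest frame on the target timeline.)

frame 91655

Source frame index: (0×3600 + 31×60 + 49) × 25 + 12 = 47737.
Real time: 47737 / (25) = 47737/25 s.
Target frame: (47737/25) × (48) = 2291376/25 ≈ 91655.040 → 91655.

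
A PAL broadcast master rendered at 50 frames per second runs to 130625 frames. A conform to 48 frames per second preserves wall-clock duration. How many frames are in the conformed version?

125400 frames

Target frames = source frames × (target rate / source rate) = 130625 × (48)/(50) = 130625 × 24/25 = 125400.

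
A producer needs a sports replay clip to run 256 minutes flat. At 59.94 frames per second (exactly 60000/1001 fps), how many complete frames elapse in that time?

256 min = 15360 s.
Frames = 15360 × 60000/1001 = 921600000/1001 ≈ 920679.3207.
Complete frames: 920679.

920679 frames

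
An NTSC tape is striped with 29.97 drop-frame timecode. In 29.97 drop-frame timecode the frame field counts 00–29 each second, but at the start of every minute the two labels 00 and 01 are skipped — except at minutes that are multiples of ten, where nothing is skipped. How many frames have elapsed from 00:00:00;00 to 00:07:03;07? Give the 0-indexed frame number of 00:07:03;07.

12683

Complete 10-minute blocks: 0, each 17982 frames → 0.
Remaining 7 whole minutes in the current block: 1800 + 6 × 1798 = 12588 frames.
Within the current minute: 3 × 30 + 7 − 2 = 95 (labels ;00/;01 skipped at this minute). Total = 0 + 12588 + 95 = 12683.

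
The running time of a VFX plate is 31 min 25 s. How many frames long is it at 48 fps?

90480 frames

31 min 25 s = 1885 s.
Frames = 1885 × 48 = 90480.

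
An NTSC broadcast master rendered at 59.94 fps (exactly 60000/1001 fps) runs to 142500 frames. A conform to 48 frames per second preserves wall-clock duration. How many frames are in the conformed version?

Target frames = source frames × (target rate / source rate) = 142500 × (48)/(60000/1001) = 142500 × 1001/1250 = 114114.

114114 frames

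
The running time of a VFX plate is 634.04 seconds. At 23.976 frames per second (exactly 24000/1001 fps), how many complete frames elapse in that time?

Frames = 634.04 × 24000/1001 = 1383360/91 ≈ 15201.7582.
Complete frames: 15201.

15201 frames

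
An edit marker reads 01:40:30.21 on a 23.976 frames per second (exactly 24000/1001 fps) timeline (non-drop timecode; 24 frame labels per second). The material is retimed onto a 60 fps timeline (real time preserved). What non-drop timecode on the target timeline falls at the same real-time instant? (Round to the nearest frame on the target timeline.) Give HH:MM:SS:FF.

Source frame index: (1×3600 + 40×60 + 30) × 24 + 21 = 144741.
Real time: 144741 / (24000/1001) = 48295247/8000 s.
Target frame: (48295247/8000) × (60) = 144885741/400 ≈ 362214.352 → 362214.
At 60 labels/s: frame 362214 → 01:40:36:54.

01:40:36:54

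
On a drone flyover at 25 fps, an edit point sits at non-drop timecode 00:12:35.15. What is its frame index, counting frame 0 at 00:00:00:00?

18890

Total seconds to the label: (0 × 3600 + 12 × 60 + 35) = 755.
Frame index = 755 × 25 + 15 = 18890.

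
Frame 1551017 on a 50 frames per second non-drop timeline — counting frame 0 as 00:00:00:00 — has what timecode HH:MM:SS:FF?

1551017 ÷ 50 = 31020 full seconds, remainder 17 frames.
31020 s = 8 h 37 min 0 s.
Timecode: 08:37:00:17.

08:37:00:17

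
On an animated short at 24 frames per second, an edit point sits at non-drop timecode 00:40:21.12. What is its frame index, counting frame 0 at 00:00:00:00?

Total seconds to the label: (0 × 3600 + 40 × 60 + 21) = 2421.
Frame index = 2421 × 24 + 12 = 58116.

58116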